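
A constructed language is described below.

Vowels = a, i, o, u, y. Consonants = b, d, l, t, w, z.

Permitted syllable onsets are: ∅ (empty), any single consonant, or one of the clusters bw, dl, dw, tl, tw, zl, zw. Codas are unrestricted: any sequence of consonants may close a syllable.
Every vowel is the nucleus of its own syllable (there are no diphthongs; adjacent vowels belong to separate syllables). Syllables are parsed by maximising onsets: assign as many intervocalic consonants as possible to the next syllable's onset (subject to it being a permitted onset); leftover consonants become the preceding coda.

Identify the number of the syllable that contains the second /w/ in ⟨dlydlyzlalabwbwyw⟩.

5

Vowels present: y, y, a, a, y; each is a nucleus, giving 5 syllables.
σ1/σ2 boundary: /dl/ is a licit onset in full, so it all attaches to the next syllable.
σ2/σ3 boundary: cluster /zl/ — /zl/ is itself a permitted onset, so the whole cluster goes right; preceding coda = ∅.
σ3/σ4 boundary: just /l/ — single C goes to the following onset.
σ4/σ5 boundary: /bwbw/ splits as /bw/ + /bw/ (/bw/ is the longest suffix that is a licit onset).
Putting it together: dly.dly.zla.labw.bwyw.
The second /w/ is in the onset of syllable 5 (/bwyw/).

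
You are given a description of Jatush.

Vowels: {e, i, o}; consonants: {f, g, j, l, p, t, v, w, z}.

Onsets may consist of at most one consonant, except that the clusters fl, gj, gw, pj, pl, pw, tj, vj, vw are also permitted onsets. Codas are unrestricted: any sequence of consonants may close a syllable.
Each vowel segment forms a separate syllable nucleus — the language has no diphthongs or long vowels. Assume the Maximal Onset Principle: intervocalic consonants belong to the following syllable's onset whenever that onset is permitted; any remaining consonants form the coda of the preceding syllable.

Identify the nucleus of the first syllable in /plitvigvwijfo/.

The vowels are i, i, i, o — 4 nuclei, so 4 syllables.
The first nucleus (vowel 1 from the left) is /i/.

i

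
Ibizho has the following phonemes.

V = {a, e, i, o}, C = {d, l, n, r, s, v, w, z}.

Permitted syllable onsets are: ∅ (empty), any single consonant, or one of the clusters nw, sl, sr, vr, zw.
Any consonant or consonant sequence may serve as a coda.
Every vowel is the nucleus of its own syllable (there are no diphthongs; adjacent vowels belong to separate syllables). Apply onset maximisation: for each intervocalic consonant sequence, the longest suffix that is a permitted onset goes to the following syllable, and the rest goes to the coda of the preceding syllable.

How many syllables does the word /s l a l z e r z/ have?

Nuclei (vowels): a, e → 2 syllables.

2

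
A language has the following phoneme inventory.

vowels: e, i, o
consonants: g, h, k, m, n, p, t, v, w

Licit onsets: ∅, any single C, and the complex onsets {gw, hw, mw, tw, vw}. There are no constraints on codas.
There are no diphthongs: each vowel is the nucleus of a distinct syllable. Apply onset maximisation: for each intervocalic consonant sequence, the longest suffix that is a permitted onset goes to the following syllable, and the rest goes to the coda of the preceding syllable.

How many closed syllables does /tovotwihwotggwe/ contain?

Vowels present: o, o, i, o, e; each is a nucleus, giving 5 syllables.
/o…o/ gap (V1→V2): /v/ is a single consonant, so it becomes the next onset.
/o…i/ gap (V2→V3): /tw/ — entire cluster is a permitted onset → onset /tw/, coda ∅.
/i…o/ gap (V3→V4): /hw/ — entire cluster is a permitted onset → onset /hw/, coda ∅.
/o…e/ gap (V4→V5): /tggw/; trying suffixes from longest down, /gw/ is the first permitted one, so coda /tg/ | onset /gw/.
Putting it together: to.vo.twi.hwotg.gwe.
Classifying each syllable: /to/ (open), /vo/ (open), /twi/ (open), /hwotg/ (closed), /gwe/ (open).
Closed syllables: 1.

1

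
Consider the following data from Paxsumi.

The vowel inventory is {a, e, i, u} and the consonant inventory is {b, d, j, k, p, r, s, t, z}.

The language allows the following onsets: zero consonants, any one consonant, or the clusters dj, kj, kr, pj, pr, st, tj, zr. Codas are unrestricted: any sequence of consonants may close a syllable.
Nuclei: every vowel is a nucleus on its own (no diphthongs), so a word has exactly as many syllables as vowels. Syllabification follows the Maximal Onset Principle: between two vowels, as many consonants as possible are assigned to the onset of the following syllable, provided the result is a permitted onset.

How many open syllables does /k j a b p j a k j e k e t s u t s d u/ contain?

Vowels present: a, a, e, e, u, u; each is a nucleus, giving 6 syllables.
V1 /a/ – V2 /a/: /bpj/ — longest licit onset from the right is /pj/, leaving /b/ as coda.
V2 /a/ – V3 /e/: cluster /kj/ — /kj/ is itself a permitted onset, so the whole cluster goes right; preceding coda = ∅.
V3 /e/ – V4 /e/: just /k/ — single C goes to the following onset.
V4 /e/ – V5 /u/: /ts/; trying suffixes from longest down, /s/ is the first permitted one, so coda /t/ | onset /s/.
V5 /u/ – V6 /u/: /tsd/; trying suffixes from longest down, /d/ is the first permitted one, so coda /ts/ | onset /d/.
So the parse is kjab.pja.kje.ket.suts.du.
Classifying each syllable: /kjab/ (closed), /pja/ (open), /kje/ (open), /ket/ (closed), /suts/ (closed), /du/ (open).
Open syllables: 3.

3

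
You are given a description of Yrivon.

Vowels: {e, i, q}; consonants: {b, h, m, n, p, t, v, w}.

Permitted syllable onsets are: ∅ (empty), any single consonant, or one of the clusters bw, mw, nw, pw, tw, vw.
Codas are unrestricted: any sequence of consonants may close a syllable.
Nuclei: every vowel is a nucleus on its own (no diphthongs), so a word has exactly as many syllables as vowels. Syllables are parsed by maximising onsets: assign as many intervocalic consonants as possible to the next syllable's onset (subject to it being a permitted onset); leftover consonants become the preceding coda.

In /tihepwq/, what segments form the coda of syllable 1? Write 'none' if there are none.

none

The vowels are i, e, q — 3 nuclei, so 3 syllables.
/i…e/ gap (V1→V2): /h/ → onset of the next syllable (single consonants are always licit onsets).
/e…q/ gap (V2→V3): cluster /pw/ — /pw/ is itself a permitted onset, so the whole cluster goes right; preceding coda = ∅.
Syllabification: ti.he.pwq.
Syllable 1 is /ti/: onset /t/, nucleus /i/, coda ∅.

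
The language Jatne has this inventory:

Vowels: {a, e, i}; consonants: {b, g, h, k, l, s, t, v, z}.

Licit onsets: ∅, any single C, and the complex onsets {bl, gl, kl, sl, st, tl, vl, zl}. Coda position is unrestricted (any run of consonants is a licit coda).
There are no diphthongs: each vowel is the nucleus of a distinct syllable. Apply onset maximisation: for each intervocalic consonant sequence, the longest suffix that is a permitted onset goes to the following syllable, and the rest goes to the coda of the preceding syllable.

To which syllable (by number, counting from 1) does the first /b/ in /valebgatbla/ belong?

Nuclei (vowels): a, e, a, a → 4 syllables.
V1 /a/ – V2 /e/: just /l/ — single C goes to the following onset.
V2 /e/ – V3 /a/: /bg/ splits as /b/ + /g/ (/g/ is the longest suffix that is a licit onset).
V3 /a/ – V4 /a/: /tbl/; trying suffixes from longest down, /bl/ is the first permitted one, so coda /t/ | onset /bl/.
Putting it together: va.leb.gat.bla.
The first /b/ is in the coda of syllable 2 (/leb/).

2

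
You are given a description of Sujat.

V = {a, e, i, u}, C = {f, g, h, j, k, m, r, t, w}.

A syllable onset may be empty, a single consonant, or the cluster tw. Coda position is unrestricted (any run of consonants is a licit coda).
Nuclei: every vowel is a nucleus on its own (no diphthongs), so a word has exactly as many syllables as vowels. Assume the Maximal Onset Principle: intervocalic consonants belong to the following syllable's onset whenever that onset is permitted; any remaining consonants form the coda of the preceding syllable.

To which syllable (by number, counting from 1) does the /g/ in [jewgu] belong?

Vowels present: e, u; each is a nucleus, giving 2 syllables.
σ1/σ2 boundary: /wg/; trying suffixes from longest down, /g/ is the first permitted one, so coda /w/ | onset /g/.
Result: jew.gu.
The /g/ is in the onset of syllable 2 (/gu/).

2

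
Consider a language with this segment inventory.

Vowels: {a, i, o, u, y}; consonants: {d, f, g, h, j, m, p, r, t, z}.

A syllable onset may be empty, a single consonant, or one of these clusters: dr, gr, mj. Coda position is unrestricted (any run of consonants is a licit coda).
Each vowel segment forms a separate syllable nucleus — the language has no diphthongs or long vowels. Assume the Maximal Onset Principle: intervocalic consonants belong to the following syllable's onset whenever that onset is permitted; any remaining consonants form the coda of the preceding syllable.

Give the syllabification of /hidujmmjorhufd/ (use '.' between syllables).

Vowels present: i, u, o, u; each is a nucleus, giving 4 syllables.
Between /i/ (V1) and /u/ (V2): /d/ is a single consonant, so it becomes the next onset.
Between /u/ (V2) and /o/ (V3): /jmmj/ splits as /jm/ + /mj/ (/mj/ is the longest suffix that is a licit onset).
Between /o/ (V3) and /u/ (V4): /rh/; trying suffixes from longest down, /h/ is the first permitted one, so coda /r/ | onset /h/.

hi.dujm.mjor.hufd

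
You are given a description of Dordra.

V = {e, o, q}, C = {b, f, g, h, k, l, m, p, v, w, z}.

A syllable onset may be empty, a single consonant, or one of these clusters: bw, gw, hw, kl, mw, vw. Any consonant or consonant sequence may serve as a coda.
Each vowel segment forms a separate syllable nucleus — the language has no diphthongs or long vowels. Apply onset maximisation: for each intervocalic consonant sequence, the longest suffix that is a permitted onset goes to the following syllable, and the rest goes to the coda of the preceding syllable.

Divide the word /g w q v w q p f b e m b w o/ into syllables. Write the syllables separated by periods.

The vowels are q, q, e, o — 4 nuclei, so 4 syllables.
Between /q/ (V1) and /q/ (V2): /vw/ — entire cluster is a permitted onset → onset /vw/, coda ∅.
Between /q/ (V2) and /e/ (V3): /pfb/ — longest licit onset from the right is /b/, leaving /pf/ as coda.
Between /e/ (V3) and /o/ (V4): /mbw/; trying suffixes from longest down, /bw/ is the first permitted one, so coda /m/ | onset /bw/.

gwq.vwqpf.bem.bwo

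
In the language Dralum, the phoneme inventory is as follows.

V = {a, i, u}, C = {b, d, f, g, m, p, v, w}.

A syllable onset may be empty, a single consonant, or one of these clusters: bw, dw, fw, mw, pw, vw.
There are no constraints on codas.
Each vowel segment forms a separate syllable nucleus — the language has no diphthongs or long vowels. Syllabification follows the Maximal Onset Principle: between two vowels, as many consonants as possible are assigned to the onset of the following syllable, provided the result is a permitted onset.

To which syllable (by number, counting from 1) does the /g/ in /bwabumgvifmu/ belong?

2

The vowels are a, u, i, u — 4 nuclei, so 4 syllables.
V1 /a/ – V2 /u/: just /b/ — single C goes to the following onset.
V2 /u/ – V3 /i/: /mgv/ — longest licit onset from the right is /v/, leaving /mg/ as coda.
V3 /i/ – V4 /u/: /fm/ — longest licit onset from the right is /m/, leaving /f/ as coda.
Putting it together: bwa.bumg.vif.mu.
The /g/ is in the coda of syllable 2 (/bumg/).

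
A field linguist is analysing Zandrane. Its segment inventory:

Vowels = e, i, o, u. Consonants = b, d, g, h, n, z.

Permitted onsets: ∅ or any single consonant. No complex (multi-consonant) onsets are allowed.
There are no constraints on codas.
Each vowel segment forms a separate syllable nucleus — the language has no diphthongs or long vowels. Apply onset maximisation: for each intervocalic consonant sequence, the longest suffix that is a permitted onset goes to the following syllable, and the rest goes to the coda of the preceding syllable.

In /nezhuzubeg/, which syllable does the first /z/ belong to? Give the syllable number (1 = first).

Vowels present: e, u, u, e; each is a nucleus, giving 4 syllables.
Between /e/ (V1) and /u/ (V2): /zh/ splits as /z/ + /h/ (/h/ is the longest suffix that is a licit onset).
Between /u/ (V2) and /u/ (V3): just /z/ — single C goes to the following onset.
Between /u/ (V3) and /e/ (V4): /b/ is a single consonant, so it becomes the next onset.
Result: nez.hu.zu.beg.
The first /z/ is in the coda of syllable 1 (/nez/).

1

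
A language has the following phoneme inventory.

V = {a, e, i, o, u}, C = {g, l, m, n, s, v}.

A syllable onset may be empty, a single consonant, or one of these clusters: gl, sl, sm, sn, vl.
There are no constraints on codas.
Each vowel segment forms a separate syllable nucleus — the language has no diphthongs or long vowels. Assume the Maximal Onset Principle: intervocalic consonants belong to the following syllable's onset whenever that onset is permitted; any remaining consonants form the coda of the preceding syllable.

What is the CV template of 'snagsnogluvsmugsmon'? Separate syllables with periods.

The vowels are a, o, u, u, o — 5 nuclei, so 5 syllables.
Between /a/ (V1) and /o/ (V2): cluster /gsn/ — the longest permitted-onset suffix is /sn/; onset = /sn/, preceding coda = /g/.
Between /o/ (V2) and /u/ (V3): cluster /gl/ — /gl/ is itself a permitted onset, so the whole cluster goes right; preceding coda = ∅.
Between /u/ (V3) and /u/ (V4): /vsm/ — longest licit onset from the right is /sm/, leaving /v/ as coda.
Between /u/ (V4) and /o/ (V5): /gsm/ — longest licit onset from the right is /sm/, leaving /g/ as coda.
Putting it together: snag.sno.gluv.smug.smon.
Mapping each syllable to C/V: /snag/ → CCVC, /sno/ → CCV, /gluv/ → CCVC, /smug/ → CCVC, /smon/ → CCVC.

CCVC.CCV.CCVC.CCVC.CCVC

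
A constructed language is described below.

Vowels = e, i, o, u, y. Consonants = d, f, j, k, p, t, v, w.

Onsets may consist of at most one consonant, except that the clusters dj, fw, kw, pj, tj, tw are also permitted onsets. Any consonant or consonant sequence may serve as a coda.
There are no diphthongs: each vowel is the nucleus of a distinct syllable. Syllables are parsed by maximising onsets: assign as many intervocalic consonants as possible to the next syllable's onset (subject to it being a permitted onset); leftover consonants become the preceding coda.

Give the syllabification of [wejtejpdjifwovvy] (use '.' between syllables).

The vowels are e, e, i, o, y — 5 nuclei, so 5 syllables.
V1 /e/ – V2 /e/: /jt/ splits as /j/ + /t/ (/t/ is the longest suffix that is a licit onset).
V2 /e/ – V3 /i/: /jpdj/ — longest licit onset from the right is /dj/, leaving /jp/ as coda.
V3 /i/ – V4 /o/: /fw/ — entire cluster is a permitted onset → onset /fw/, coda ∅.
V4 /o/ – V5 /y/: /vv/ splits as /v/ + /v/ (/v/ is the longest suffix that is a licit onset).

wej.tejp.dji.fwov.vy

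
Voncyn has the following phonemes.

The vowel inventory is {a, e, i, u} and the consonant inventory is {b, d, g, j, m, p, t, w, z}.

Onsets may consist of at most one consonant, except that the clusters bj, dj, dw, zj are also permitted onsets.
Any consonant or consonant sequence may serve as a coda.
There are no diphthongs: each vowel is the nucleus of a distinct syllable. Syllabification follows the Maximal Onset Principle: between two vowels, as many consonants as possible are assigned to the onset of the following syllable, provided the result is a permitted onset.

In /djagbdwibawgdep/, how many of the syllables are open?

Nuclei (vowels): a, i, a, e → 4 syllables.
σ1/σ2 boundary: cluster /gbdw/ — the longest permitted-onset suffix is /dw/; onset = /dw/, preceding coda = /gb/.
σ2/σ3 boundary: /b/ → onset of the next syllable (single consonants are always licit onsets).
σ3/σ4 boundary: /wgd/ splits as /wg/ + /d/ (/d/ is the longest suffix that is a licit onset).
Putting it together: djagb.dwi.bawg.dep.
Classifying each syllable: /djagb/ (closed), /dwi/ (open), /bawg/ (closed), /dep/ (closed).
Open syllables: 1.

1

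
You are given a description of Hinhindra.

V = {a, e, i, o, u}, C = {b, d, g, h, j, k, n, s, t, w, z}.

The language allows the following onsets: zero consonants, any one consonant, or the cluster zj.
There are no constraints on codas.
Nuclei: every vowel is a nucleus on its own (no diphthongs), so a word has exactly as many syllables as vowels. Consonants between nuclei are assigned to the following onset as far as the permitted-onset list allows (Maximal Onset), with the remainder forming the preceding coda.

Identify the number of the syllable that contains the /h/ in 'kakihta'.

2

Nuclei (vowels): a, i, a → 3 syllables.
Between /a/ (V1) and /i/ (V2): /k/ → onset of the next syllable (single consonants are always licit onsets).
Between /i/ (V2) and /a/ (V3): cluster /ht/ — the longest permitted-onset suffix is /t/; onset = /t/, preceding coda = /h/.
Putting it together: ka.kih.ta.
The /h/ is in the coda of syllable 2 (/kih/).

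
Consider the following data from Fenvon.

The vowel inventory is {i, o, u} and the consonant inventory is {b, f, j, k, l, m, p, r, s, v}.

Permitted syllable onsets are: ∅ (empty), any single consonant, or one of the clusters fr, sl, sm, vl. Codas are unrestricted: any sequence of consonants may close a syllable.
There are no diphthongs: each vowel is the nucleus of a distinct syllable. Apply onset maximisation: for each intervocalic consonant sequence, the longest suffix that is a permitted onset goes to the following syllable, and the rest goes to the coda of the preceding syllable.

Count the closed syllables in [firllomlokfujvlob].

The vowels are i, o, o, u, o — 5 nuclei, so 5 syllables.
/i…o/ gap (V1→V2): /rll/ — longest licit onset from the right is /l/, leaving /rl/ as coda.
/o…o/ gap (V2→V3): cluster /ml/ — the longest permitted-onset suffix is /l/; onset = /l/, preceding coda = /m/.
/o…u/ gap (V3→V4): /kf/ — longest licit onset from the right is /f/, leaving /k/ as coda.
/u…o/ gap (V4→V5): /jvl/ splits as /j/ + /vl/ (/vl/ is the longest suffix that is a licit onset).
Syllabification: firl.lom.lok.fuj.vlob.
Classifying each syllable: /firl/ (closed), /lom/ (closed), /lok/ (closed), /fuj/ (closed), /vlob/ (closed).
Closed syllables: 5.

5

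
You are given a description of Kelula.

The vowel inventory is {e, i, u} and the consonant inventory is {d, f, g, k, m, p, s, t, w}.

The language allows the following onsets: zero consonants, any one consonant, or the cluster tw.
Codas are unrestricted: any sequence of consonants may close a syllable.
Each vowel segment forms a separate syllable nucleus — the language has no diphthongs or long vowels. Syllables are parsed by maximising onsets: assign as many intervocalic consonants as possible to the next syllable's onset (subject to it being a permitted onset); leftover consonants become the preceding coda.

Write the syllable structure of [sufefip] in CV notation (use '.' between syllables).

Vowels present: u, e, i; each is a nucleus, giving 3 syllables.
Between /u/ (V1) and /e/ (V2): /f/ → onset of the next syllable (single consonants are always licit onsets).
Between /e/ (V2) and /i/ (V3): /f/ → onset of the next syllable (single consonants are always licit onsets).
Result: su.fe.fip.
Mapping each syllable to C/V: /su/ → CV, /fe/ → CV, /fip/ → CVC.

CV.CV.CVC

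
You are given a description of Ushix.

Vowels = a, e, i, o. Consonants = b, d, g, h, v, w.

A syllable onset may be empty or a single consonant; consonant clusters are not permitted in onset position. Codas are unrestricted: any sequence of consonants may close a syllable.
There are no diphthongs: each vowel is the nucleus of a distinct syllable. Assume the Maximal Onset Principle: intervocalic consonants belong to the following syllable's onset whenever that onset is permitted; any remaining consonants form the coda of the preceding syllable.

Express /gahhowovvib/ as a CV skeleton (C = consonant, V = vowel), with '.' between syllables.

Nuclei (vowels): a, o, o, i → 4 syllables.
/a…o/ gap (V1→V2): /hh/ splits as /h/ + /h/ (/h/ is the longest suffix that is a licit onset).
/o…o/ gap (V2→V3): /w/ → onset of the next syllable (single consonants are always licit onsets).
/o…i/ gap (V3→V4): /vv/ — longest licit onset from the right is /v/, leaving /v/ as coda.
Result: gah.ho.wov.vib.
Mapping each syllable to C/V: /gah/ → CVC, /ho/ → CV, /wov/ → CVC, /vib/ → CVC.

CVC.CV.CVC.CVC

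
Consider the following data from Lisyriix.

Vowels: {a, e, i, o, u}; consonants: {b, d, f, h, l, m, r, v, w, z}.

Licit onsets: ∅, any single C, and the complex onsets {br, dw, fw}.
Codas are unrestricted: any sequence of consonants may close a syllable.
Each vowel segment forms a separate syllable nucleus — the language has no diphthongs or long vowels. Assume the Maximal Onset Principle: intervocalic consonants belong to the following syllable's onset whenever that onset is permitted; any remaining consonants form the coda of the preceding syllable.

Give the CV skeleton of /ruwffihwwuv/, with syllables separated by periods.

CVCC.CVCC.CVC

Nuclei (vowels): u, i, u → 3 syllables.
/u…i/ gap (V1→V2): /wff/ splits as /wf/ + /f/ (/f/ is the longest suffix that is a licit onset).
/i…u/ gap (V2→V3): cluster /hww/ — the longest permitted-onset suffix is /w/; onset = /w/, preceding coda = /hw/.
Syllabification: ruwf.fihw.wuv.
Mapping each syllable to C/V: /ruwf/ → CVCC, /fihw/ → CVCC, /wuv/ → CVC.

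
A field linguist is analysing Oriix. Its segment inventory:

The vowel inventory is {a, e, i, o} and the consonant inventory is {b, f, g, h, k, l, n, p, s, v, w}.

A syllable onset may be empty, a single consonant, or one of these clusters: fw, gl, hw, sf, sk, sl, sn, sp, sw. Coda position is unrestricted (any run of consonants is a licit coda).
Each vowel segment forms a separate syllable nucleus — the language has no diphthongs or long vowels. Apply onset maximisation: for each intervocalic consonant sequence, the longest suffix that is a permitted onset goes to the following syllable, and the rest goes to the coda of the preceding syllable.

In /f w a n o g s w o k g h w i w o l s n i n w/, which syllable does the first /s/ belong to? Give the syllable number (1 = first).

3

Nuclei (vowels): a, o, o, i, o, i → 6 syllables.
σ1/σ2 boundary: just /n/ — single C goes to the following onset.
σ2/σ3 boundary: /gsw/; trying suffixes from longest down, /sw/ is the first permitted one, so coda /g/ | onset /sw/.
σ3/σ4 boundary: cluster /kghw/ — the longest permitted-onset suffix is /hw/; onset = /hw/, preceding coda = /kg/.
σ4/σ5 boundary: just /w/ — single C goes to the following onset.
σ5/σ6 boundary: /lsn/; trying suffixes from longest down, /sn/ is the first permitted one, so coda /l/ | onset /sn/.
Result: fwa.nog.swokg.hwi.wol.sninw.
The first /s/ is in the onset of syllable 3 (/swokg/).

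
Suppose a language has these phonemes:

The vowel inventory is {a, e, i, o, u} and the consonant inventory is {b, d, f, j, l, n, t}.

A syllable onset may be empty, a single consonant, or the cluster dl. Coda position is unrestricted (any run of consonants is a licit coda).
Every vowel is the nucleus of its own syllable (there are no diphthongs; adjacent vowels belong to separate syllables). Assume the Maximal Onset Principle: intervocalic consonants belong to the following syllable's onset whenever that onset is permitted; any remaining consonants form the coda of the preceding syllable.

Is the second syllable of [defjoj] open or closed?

closed

The vowels are e, o — 2 nuclei, so 2 syllables.
V1 /e/ – V2 /o/: /fj/; trying suffixes from longest down, /j/ is the first permitted one, so coda /f/ | onset /j/.
Result: def.joj.
Syllable 2 is /joj/ with coda /j/, so it is closed.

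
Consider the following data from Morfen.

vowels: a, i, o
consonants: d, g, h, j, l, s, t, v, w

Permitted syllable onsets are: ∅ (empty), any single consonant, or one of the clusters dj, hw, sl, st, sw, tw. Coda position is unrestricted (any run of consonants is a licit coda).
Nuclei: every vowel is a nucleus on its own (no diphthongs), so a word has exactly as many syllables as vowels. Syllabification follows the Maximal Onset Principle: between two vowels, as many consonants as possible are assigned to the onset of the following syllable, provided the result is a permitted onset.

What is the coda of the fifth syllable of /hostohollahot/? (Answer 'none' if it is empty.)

t

Nuclei (vowels): o, o, o, a, o → 5 syllables.
σ1/σ2 boundary: /st/ — entire cluster is a permitted onset → onset /st/, coda ∅.
σ2/σ3 boundary: /h/ is a single consonant, so it becomes the next onset.
σ3/σ4 boundary: /ll/ — longest licit onset from the right is /l/, leaving /l/ as coda.
σ4/σ5 boundary: /h/ → onset of the next syllable (single consonants are always licit onsets).
So the parse is ho.sto.hol.la.hot.
Syllable 5 is /hot/: onset /h/, nucleus /o/, coda /t/.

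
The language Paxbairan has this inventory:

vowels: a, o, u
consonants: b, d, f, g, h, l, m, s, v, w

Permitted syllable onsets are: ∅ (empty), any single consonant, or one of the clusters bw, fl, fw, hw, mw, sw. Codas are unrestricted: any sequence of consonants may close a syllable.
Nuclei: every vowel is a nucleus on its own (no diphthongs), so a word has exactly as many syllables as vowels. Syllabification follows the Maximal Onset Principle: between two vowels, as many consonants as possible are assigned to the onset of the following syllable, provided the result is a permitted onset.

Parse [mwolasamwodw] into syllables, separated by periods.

The vowels are o, a, a, o — 4 nuclei, so 4 syllables.
Between /o/ (V1) and /a/ (V2): /l/ → onset of the next syllable (single consonants are always licit onsets).
Between /a/ (V2) and /a/ (V3): /s/ → onset of the next syllable (single consonants are always licit onsets).
Between /a/ (V3) and /o/ (V4): /mw/ — entire cluster is a permitted onset → onset /mw/, coda ∅.

mwo.la.sa.mwodw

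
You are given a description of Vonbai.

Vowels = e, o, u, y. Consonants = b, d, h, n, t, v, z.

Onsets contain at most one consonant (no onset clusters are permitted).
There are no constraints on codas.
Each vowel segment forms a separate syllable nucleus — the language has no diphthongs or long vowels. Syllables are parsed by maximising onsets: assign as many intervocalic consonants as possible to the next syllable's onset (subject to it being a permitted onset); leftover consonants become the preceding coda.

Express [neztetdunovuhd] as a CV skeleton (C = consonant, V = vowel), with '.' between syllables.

CVC.CVC.CV.CV.CVCC

Nuclei (vowels): e, e, u, o, u → 5 syllables.
Between /e/ (V1) and /e/ (V2): cluster /zt/ — the longest permitted-onset suffix is /t/; onset = /t/, preceding coda = /z/.
Between /e/ (V2) and /u/ (V3): /td/ — longest licit onset from the right is /d/, leaving /t/ as coda.
Between /u/ (V3) and /o/ (V4): /n/ → onset of the next syllable (single consonants are always licit onsets).
Between /o/ (V4) and /u/ (V5): /v/ is a single consonant, so it becomes the next onset.
Result: nez.tet.du.no.vuhd.
Mapping each syllable to C/V: /nez/ → CVC, /tet/ → CVC, /du/ → CV, /no/ → CV, /vuhd/ → CVCC.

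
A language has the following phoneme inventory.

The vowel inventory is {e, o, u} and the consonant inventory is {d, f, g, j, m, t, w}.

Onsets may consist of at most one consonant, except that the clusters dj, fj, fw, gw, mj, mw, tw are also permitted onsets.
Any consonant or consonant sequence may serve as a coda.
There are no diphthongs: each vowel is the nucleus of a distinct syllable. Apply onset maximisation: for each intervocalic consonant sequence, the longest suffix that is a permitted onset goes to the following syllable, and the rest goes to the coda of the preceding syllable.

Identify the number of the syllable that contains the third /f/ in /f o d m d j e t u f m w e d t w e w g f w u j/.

6

The vowels are o, e, u, e, e, u — 6 nuclei, so 6 syllables.
σ1/σ2 boundary: /dmdj/ splits as /dm/ + /dj/ (/dj/ is the longest suffix that is a licit onset).
σ2/σ3 boundary: just /t/ — single C goes to the following onset.
σ3/σ4 boundary: /fmw/; trying suffixes from longest down, /mw/ is the first permitted one, so coda /f/ | onset /mw/.
σ4/σ5 boundary: cluster /dtw/ — the longest permitted-onset suffix is /tw/; onset = /tw/, preceding coda = /d/.
σ5/σ6 boundary: /wgfw/ — longest licit onset from the right is /fw/, leaving /wg/ as coda.
So the parse is fodm.dje.tuf.mwed.twewg.fwuj.
The third /f/ is in the onset of syllable 6 (/fwuj/).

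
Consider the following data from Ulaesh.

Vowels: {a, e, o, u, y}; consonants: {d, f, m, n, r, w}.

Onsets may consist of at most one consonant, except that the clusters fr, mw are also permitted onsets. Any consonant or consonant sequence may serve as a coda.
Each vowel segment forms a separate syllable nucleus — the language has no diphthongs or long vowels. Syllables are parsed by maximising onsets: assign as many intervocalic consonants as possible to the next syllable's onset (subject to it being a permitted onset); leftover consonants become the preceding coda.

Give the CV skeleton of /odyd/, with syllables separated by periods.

Vowels present: o, y; each is a nucleus, giving 2 syllables.
V1 /o/ – V2 /y/: /d/ → onset of the next syllable (single consonants are always licit onsets).
Result: o.dyd.
Mapping each syllable to C/V: /o/ → V, /dyd/ → CVC.

V.CVC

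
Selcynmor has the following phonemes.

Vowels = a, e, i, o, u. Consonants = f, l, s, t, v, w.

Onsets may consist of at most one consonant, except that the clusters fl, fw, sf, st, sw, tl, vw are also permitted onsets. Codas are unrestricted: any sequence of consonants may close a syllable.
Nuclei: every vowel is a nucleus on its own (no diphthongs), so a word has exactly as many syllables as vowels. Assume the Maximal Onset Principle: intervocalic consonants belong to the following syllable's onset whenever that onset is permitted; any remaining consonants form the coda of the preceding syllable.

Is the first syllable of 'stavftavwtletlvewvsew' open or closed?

The vowels are a, a, e, e, e — 5 nuclei, so 5 syllables.
Between /a/ (V1) and /a/ (V2): /vft/ — longest licit onset from the right is /t/, leaving /vf/ as coda.
Between /a/ (V2) and /e/ (V3): /vwtl/; trying suffixes from longest down, /tl/ is the first permitted one, so coda /vw/ | onset /tl/.
Between /e/ (V3) and /e/ (V4): /tlv/ splits as /tl/ + /v/ (/v/ is the longest suffix that is a licit onset).
Between /e/ (V4) and /e/ (V5): /wvs/ — longest licit onset from the right is /s/, leaving /wv/ as coda.
Result: stavf.tavw.tletl.vewv.sew.
Syllable 1 is /stavf/ with coda /vf/, so it is closed.

closed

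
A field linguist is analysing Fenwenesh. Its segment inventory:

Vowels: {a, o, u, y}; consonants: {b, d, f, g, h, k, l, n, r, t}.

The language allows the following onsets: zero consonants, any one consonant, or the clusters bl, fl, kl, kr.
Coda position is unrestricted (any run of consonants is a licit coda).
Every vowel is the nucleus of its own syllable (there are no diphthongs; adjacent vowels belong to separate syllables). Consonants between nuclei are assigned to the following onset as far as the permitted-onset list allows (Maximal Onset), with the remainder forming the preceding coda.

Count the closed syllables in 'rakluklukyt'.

Vowels present: a, u, u, y; each is a nucleus, giving 4 syllables.
Between /a/ (V1) and /u/ (V2): cluster /kl/ — /kl/ is itself a permitted onset, so the whole cluster goes right; preceding coda = ∅.
Between /u/ (V2) and /u/ (V3): cluster /kl/ — /kl/ is itself a permitted onset, so the whole cluster goes right; preceding coda = ∅.
Between /u/ (V3) and /y/ (V4): just /k/ — single C goes to the following onset.
Putting it together: ra.klu.klu.kyt.
Classifying each syllable: /ra/ (open), /klu/ (open), /klu/ (open), /kyt/ (closed).
Closed syllables: 1.

1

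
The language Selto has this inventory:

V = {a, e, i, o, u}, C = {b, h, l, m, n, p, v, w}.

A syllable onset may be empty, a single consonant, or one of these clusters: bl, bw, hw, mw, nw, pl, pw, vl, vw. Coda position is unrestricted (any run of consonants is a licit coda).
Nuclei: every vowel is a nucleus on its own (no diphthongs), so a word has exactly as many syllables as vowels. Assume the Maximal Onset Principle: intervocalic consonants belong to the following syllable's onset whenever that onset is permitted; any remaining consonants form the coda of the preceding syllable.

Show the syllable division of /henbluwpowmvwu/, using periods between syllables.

Nuclei (vowels): e, u, o, u → 4 syllables.
V1 /e/ – V2 /u/: /nbl/; trying suffixes from longest down, /bl/ is the first permitted one, so coda /n/ | onset /bl/.
V2 /u/ – V3 /o/: /wp/ splits as /w/ + /p/ (/p/ is the longest suffix that is a licit onset).
V3 /o/ – V4 /u/: /wmvw/ splits as /wm/ + /vw/ (/vw/ is the longest suffix that is a licit onset).

hen.bluw.powm.vwu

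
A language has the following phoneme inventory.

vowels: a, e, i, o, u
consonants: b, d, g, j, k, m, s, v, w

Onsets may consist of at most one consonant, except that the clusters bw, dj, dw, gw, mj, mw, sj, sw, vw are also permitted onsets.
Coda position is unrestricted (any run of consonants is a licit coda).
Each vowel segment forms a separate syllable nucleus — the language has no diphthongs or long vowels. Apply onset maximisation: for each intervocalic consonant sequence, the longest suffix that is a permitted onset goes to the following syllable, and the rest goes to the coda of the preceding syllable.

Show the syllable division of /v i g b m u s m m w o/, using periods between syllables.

The vowels are i, u, o — 3 nuclei, so 3 syllables.
/i…u/ gap (V1→V2): /gbm/ — longest licit onset from the right is /m/, leaving /gb/ as coda.
/u…o/ gap (V2→V3): /smmw/ splits as /sm/ + /mw/ (/mw/ is the longest suffix that is a licit onset).

vigb.musm.mwo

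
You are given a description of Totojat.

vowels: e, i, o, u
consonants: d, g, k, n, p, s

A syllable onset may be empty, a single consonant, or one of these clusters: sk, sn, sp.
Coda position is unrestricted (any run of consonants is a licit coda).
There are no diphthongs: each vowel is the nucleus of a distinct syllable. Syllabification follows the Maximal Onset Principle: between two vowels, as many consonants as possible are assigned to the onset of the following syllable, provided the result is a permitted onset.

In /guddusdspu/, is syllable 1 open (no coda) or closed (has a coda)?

Vowels present: u, u, u; each is a nucleus, giving 3 syllables.
V1 /u/ – V2 /u/: /dd/ — longest licit onset from the right is /d/, leaving /d/ as coda.
V2 /u/ – V3 /u/: cluster /sdsp/ — the longest permitted-onset suffix is /sp/; onset = /sp/, preceding coda = /sd/.
So the parse is gud.dusd.spu.
Syllable 1 is /gud/ with coda /d/, so it is closed.

closed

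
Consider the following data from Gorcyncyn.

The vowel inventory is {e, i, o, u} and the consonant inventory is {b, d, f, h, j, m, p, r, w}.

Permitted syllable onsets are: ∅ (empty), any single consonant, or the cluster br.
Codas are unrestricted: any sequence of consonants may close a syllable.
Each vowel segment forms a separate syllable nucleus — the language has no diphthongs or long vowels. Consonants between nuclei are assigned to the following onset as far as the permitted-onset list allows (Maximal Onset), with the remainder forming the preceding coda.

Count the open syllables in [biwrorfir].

0

Nuclei (vowels): i, o, i → 3 syllables.
V1 /i/ – V2 /o/: /wr/ splits as /w/ + /r/ (/r/ is the longest suffix that is a licit onset).
V2 /o/ – V3 /i/: /rf/; trying suffixes from longest down, /f/ is the first permitted one, so coda /r/ | onset /f/.
Syllabification: biw.ror.fir.
Classifying each syllable: /biw/ (closed), /ror/ (closed), /fir/ (closed).
Open syllables: 0.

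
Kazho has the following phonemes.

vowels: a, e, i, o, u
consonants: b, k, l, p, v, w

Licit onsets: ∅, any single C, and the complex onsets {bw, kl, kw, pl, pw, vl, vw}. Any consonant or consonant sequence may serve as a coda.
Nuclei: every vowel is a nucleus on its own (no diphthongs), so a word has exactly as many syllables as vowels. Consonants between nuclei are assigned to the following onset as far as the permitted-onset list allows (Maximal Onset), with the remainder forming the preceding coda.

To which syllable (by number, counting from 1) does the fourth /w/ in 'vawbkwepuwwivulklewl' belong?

The vowels are a, e, u, i, u, e — 6 nuclei, so 6 syllables.
/a…e/ gap (V1→V2): /wbkw/ splits as /wb/ + /kw/ (/kw/ is the longest suffix that is a licit onset).
/e…u/ gap (V2→V3): /p/ is a single consonant, so it becomes the next onset.
/u…i/ gap (V3→V4): /ww/ — longest licit onset from the right is /w/, leaving /w/ as coda.
/i…u/ gap (V4→V5): just /v/ — single C goes to the following onset.
/u…e/ gap (V5→V6): /lkl/; trying suffixes from longest down, /kl/ is the first permitted one, so coda /l/ | onset /kl/.
Putting it together: vawb.kwe.puw.wi.vul.klewl.
The fourth /w/ is in the onset of syllable 4 (/wi/).

4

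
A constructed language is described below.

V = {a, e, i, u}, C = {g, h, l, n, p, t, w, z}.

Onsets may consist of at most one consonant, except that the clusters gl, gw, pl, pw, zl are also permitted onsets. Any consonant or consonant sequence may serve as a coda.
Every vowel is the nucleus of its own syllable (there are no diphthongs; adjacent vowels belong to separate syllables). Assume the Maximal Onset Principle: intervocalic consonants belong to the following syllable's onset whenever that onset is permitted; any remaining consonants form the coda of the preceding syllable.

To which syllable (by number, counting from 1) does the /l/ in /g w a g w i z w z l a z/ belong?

3

Vowels present: a, i, a; each is a nucleus, giving 3 syllables.
/a…i/ gap (V1→V2): /gw/ is a licit onset in full, so it all attaches to the next syllable.
/i…a/ gap (V2→V3): cluster /zwzl/ — the longest permitted-onset suffix is /zl/; onset = /zl/, preceding coda = /zw/.
So the parse is gwa.gwizw.zlaz.
The /l/ is in the onset of syllable 3 (/zlaz/).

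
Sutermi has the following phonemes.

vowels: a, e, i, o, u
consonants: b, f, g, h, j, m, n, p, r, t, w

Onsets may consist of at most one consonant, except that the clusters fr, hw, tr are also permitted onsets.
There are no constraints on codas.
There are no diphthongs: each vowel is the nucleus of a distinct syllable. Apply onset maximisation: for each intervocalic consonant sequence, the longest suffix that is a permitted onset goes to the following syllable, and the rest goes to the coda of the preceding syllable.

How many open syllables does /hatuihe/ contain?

4

Vowels present: a, u, i, e; each is a nucleus, giving 4 syllables.
V1 /a/ – V2 /u/: just /t/ — single C goes to the following onset.
V2 /u/ – V3 /i/: no consonants, so the boundary falls immediately after /u/.
V3 /i/ – V4 /e/: /h/ → onset of the next syllable (single consonants are always licit onsets).
Putting it together: ha.tu.i.he.
Classifying each syllable: /ha/ (open), /tu/ (open), /i/ (open), /he/ (open).
Open syllables: 4.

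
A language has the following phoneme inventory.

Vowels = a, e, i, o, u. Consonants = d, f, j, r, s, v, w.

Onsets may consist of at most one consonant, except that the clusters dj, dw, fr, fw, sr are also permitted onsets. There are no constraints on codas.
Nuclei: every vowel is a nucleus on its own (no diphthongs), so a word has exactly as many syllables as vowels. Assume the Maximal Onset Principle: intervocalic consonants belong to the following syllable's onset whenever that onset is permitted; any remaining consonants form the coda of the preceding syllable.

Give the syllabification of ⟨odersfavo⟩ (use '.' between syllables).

The vowels are o, e, a, o — 4 nuclei, so 4 syllables.
/o…e/ gap (V1→V2): /d/ is a single consonant, so it becomes the next onset.
/e…a/ gap (V2→V3): /rsf/; trying suffixes from longest down, /f/ is the first permitted one, so coda /rs/ | onset /f/.
/a…o/ gap (V3→V4): /v/ → onset of the next syllable (single consonants are always licit onsets).

o.ders.fa.vo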